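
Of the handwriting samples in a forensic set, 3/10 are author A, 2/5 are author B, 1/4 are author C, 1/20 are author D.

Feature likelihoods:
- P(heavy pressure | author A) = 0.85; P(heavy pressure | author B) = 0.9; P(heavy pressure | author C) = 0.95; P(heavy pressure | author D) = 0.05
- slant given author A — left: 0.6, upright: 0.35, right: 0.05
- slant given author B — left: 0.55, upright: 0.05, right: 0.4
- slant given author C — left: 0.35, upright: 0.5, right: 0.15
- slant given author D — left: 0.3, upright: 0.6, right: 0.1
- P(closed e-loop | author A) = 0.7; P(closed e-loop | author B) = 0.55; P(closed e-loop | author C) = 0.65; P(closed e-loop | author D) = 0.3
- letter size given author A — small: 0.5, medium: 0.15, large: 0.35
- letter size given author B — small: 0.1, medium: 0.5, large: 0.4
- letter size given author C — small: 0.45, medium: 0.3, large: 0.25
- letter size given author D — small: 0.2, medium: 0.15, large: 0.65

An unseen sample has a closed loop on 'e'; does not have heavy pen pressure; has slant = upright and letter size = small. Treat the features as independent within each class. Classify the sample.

author A: 0.3 × (1−0.85) × 0.35 × 0.7 × 0.5 = 0.0055125
author B: 0.4 × (1−0.9) × 0.05 × 0.55 × 0.1 = 0.00011
author C: 0.25 × (1−0.95) × 0.5 × 0.65 × 0.45 = 0.001828125
author D: 0.05 × (1−0.05) × 0.6 × 0.3 × 0.2 = 0.00171
Highest score → author A.

author A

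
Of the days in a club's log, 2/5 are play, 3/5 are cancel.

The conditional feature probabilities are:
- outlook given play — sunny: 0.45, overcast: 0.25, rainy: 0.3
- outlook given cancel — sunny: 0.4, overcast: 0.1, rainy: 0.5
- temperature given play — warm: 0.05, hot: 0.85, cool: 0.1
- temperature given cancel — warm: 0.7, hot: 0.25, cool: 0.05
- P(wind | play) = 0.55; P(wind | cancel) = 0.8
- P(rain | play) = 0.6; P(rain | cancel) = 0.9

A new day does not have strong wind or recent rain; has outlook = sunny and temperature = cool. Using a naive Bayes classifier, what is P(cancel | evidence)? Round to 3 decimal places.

0.069

play: 0.4 × 0.45 × 0.1 × (1−0.55) × (1−0.6) = 0.00324
cancel: 0.6 × 0.4 × 0.05 × (1−0.8) × (1−0.9) = 0.00024
P(cancel | x) = 0.00024 / 0.00348 ≈ 0.069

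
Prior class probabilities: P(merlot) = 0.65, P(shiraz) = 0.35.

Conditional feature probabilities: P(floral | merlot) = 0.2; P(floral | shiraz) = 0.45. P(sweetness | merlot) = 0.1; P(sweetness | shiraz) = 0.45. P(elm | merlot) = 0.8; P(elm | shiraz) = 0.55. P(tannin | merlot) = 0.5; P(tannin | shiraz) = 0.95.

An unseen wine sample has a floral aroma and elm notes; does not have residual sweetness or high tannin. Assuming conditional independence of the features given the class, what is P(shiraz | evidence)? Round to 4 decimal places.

merlot: 0.65 × 0.2 × (1−0.1) × 0.8 × (1−0.5) = 0.0468
shiraz: 0.35 × 0.45 × (1−0.45) × 0.55 × (1−0.95) = 0.0023821875
P(shiraz | x) = 0.0023821875 / 0.0491821875 ≈ 0.0484

0.0484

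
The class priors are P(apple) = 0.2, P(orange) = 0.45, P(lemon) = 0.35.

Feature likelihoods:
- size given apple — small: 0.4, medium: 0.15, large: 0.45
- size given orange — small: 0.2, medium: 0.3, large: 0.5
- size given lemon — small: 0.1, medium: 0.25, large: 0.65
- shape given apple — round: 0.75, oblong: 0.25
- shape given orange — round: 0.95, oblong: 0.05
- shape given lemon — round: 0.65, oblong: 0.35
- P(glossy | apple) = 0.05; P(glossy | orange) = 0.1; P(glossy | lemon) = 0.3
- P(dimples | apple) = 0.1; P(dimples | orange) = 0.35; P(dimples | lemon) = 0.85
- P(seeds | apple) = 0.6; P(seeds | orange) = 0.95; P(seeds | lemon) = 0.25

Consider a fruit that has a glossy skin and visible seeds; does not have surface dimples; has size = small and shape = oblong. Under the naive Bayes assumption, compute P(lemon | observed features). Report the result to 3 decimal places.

apple: 0.2 × 0.4 × 0.25 × 0.05 × (1−0.1) × 0.6 = 0.00054
orange: 0.45 × 0.2 × 0.05 × 0.1 × (1−0.35) × 0.95 = 0.000277875
lemon: 0.35 × 0.1 × 0.35 × 0.3 × (1−0.85) × 0.25 = 0.0001378125
P(lemon | x) = 0.0001378125 / 0.0009556875 ≈ 0.144

0.144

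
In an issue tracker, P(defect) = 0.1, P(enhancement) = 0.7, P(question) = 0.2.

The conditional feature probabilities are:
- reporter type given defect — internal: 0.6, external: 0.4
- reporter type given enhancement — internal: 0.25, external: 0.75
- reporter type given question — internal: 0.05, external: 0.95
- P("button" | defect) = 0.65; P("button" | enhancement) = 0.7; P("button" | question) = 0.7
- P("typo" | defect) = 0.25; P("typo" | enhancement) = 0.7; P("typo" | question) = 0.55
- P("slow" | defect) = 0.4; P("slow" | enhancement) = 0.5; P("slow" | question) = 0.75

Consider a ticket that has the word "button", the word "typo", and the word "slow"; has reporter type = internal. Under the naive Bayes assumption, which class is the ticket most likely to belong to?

defect: 0.1 × 0.6 × 0.65 × 0.25 × 0.4 = 0.0039
enhancement: 0.7 × 0.25 × 0.7 × 0.7 × 0.5 = 0.042875
question: 0.2 × 0.05 × 0.7 × 0.55 × 0.75 = 0.0028875
Highest score → enhancement.

enhancement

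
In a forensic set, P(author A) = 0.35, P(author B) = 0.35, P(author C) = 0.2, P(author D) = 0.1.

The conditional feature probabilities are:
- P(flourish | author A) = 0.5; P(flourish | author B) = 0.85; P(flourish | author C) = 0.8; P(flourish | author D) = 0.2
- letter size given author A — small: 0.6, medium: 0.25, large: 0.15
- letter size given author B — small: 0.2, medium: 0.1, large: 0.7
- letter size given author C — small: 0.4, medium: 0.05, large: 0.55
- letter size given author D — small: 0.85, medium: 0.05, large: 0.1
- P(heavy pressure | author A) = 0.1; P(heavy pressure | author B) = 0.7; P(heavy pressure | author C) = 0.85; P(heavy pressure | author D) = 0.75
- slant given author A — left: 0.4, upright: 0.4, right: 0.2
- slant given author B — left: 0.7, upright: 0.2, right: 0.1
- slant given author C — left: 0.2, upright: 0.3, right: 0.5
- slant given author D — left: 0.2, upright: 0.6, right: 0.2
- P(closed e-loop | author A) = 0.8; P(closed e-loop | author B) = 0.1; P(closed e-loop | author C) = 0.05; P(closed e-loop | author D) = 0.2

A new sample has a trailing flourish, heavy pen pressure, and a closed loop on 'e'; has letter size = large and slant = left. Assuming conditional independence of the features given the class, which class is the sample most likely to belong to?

author A: 0.35 × 0.5 × 0.15 × 0.1 × 0.4 × 0.8 = 0.00084
author B: 0.35 × 0.85 × 0.7 × 0.7 × 0.7 × 0.1 = 0.01020425
author C: 0.2 × 0.8 × 0.55 × 0.85 × 0.2 × 0.05 = 0.000748
author D: 0.1 × 0.2 × 0.1 × 0.75 × 0.2 × 0.2 = 0.00006
Highest score → author B.

author B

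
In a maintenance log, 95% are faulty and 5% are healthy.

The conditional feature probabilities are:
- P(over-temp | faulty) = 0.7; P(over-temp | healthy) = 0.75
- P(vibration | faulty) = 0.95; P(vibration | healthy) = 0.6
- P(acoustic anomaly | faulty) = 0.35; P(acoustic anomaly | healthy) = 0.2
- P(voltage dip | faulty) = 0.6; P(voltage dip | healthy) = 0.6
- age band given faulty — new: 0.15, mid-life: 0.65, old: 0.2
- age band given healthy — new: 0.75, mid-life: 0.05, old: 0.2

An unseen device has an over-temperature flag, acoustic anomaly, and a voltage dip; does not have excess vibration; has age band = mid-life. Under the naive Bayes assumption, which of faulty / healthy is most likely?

faulty: 0.95 × 0.7 × (1−0.95) × 0.35 × 0.6 × 0.65 = 0.004538625
healthy: 0.05 × 0.75 × (1−0.6) × 0.2 × 0.6 × 0.05 = 0.00009
Highest score → faulty.

faulty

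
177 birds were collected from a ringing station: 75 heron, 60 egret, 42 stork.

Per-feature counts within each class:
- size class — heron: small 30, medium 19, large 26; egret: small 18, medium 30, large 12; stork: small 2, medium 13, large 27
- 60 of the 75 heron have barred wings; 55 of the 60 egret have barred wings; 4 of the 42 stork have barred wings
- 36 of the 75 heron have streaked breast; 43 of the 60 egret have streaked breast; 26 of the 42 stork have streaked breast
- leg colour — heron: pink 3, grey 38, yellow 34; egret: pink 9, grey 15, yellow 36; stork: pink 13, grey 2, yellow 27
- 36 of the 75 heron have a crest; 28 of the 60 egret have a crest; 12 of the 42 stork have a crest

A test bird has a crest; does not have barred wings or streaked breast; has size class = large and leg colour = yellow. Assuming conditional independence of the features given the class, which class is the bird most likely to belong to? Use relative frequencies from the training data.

stork

heron: (75/177) × (26/75) × (15/75) × (39/75) × (34/75) × (36/75) ≈ 0.00332424
egret: (60/177) × (12/60) × (5/60) × (17/60) × (36/60) × (28/60) ≈ 0.000448211
stork: (42/177) × (27/42) × (38/42) × (16/42) × (27/42) × (12/42) ≈ 0.00965699
Highest score → stork.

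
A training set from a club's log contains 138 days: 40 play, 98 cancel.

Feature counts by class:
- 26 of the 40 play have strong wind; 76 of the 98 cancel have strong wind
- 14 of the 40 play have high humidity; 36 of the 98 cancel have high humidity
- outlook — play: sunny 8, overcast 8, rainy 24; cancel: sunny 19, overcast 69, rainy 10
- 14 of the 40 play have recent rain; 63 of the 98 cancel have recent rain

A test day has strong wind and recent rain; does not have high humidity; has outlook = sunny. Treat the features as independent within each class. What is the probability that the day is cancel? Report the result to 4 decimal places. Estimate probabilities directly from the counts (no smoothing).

play: (40/138) × (26/40) × (26/40) × (8/40) × (14/40) ≈ 0.00857246
cancel: (98/138) × (76/98) × (62/98) × (19/98) × (63/98) ≈ 0.0434252
P(cancel | x) = 0.0434252 / 0.05199766 ≈ 0.8351

0.8351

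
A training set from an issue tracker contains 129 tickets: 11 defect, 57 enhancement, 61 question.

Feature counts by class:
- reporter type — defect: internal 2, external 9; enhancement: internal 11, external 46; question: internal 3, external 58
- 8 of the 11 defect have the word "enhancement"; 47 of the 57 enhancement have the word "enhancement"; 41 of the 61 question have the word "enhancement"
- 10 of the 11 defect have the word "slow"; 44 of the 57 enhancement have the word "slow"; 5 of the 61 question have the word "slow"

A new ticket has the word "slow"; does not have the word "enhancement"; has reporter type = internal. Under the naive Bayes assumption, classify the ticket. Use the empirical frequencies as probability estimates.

enhancement

defect: (11/129) × (2/11) × (3/11) × (10/11) ≈ 0.00384394
enhancement: (57/129) × (11/57) × (10/57) × (44/57) ≈ 0.011548
question: (61/129) × (3/61) × (20/61) × (5/61) ≈ 0.000624988
Highest score → enhancement.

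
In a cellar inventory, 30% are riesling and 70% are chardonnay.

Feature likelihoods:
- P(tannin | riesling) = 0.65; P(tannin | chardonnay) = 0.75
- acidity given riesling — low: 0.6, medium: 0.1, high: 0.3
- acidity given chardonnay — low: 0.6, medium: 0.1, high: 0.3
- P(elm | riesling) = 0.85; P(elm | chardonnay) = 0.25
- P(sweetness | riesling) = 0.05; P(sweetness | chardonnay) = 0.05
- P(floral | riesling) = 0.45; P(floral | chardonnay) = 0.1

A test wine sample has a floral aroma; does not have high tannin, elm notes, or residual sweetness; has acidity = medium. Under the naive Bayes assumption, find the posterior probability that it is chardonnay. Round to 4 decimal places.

riesling: 0.3 × (1−0.65) × 0.1 × (1−0.85) × (1−0.05) × 0.45 = 0.0006733125
chardonnay: 0.7 × (1−0.75) × 0.1 × (1−0.25) × (1−0.05) × 0.1 = 0.001246875
P(chardonnay | x) = 0.001246875 / 0.0019201875 ≈ 0.6494

0.6494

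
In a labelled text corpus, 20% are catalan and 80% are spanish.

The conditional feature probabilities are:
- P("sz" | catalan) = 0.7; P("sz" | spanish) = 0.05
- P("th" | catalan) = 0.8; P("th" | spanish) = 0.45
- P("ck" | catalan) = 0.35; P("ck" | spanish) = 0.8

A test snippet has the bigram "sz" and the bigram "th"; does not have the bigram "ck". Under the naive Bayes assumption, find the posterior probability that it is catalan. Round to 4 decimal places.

0.9529

catalan: 0.2 × 0.7 × 0.8 × (1−0.35) = 0.0728
spanish: 0.8 × 0.05 × 0.45 × (1−0.8) = 0.0036
P(catalan | x) = 0.0728 / 0.0764 ≈ 0.9529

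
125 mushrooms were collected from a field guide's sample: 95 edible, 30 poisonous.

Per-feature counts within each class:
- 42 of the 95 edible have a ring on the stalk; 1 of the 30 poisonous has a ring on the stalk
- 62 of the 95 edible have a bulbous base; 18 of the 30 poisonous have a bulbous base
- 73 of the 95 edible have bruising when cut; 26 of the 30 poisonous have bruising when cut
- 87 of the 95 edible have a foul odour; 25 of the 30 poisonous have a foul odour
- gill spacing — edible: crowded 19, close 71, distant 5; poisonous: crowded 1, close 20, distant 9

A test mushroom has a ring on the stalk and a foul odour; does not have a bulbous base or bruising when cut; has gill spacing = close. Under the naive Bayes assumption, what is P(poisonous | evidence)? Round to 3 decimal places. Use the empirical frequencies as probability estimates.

edible: (95/125) × (42/95) × (33/95) × (22/95) × (87/95) × (71/95) ≈ 0.0184995
poisonous: (30/125) × (1/30) × (12/30) × (4/30) × (25/30) × (20/30) ≈ 0.000237037
P(poisonous | x) = 0.000237037 / 0.018736537 ≈ 0.013

0.013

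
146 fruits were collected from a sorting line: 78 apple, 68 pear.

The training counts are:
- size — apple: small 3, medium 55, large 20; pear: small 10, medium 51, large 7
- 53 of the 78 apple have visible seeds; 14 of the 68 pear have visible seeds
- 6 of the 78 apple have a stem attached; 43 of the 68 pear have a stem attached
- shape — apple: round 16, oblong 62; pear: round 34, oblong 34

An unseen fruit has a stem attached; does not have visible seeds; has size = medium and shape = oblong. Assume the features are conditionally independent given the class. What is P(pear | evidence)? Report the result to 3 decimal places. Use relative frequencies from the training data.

0.922

apple: (78/146) × (55/78) × (25/78) × (6/78) × (62/78) ≈ 0.00738259
pear: (68/146) × (51/68) × (54/68) × (43/68) × (34/68) ≈ 0.0877065
P(pear | x) = 0.0877065 / 0.09508909 ≈ 0.922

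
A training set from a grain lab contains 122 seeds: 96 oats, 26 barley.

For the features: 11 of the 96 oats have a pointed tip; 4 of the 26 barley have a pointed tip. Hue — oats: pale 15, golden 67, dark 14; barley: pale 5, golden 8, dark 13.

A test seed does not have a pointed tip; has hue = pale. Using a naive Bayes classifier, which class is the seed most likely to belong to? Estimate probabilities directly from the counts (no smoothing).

oats

oats: (96/122) × (85/96) × (15/96) ≈ 0.108863
barley: (26/122) × (22/26) × (5/26) ≈ 0.0346784
Highest score → oats.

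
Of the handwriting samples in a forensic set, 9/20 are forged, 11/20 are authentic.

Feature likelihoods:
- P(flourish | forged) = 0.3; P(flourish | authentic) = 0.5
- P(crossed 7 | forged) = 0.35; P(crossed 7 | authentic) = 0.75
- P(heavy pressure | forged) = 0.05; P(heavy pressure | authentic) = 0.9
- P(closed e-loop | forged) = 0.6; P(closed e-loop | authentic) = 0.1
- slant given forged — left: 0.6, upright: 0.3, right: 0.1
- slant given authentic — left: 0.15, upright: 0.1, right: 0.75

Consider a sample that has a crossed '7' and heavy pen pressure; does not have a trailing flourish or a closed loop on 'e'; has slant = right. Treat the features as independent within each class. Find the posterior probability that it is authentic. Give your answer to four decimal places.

0.9982

forged: 0.45 × (1−0.3) × 0.35 × 0.05 × (1−0.6) × 0.1 = 0.0002205
authentic: 0.55 × (1−0.5) × 0.75 × 0.9 × (1−0.1) × 0.75 = 0.125296875
P(authentic | x) = 0.125296875 / 0.125517375 ≈ 0.9982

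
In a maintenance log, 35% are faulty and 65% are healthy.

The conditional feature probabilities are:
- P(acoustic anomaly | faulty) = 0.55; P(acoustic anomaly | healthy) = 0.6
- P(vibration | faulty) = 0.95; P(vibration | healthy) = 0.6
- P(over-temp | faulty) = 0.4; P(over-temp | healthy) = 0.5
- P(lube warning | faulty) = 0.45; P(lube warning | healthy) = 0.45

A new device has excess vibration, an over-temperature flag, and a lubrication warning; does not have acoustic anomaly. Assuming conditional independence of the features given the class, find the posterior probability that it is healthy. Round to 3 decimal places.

0.566

faulty: 0.35 × (1−0.55) × 0.95 × 0.4 × 0.45 = 0.0269325
healthy: 0.65 × (1−0.6) × 0.6 × 0.5 × 0.45 = 0.0351
P(healthy | x) = 0.0351 / 0.0620325 ≈ 0.566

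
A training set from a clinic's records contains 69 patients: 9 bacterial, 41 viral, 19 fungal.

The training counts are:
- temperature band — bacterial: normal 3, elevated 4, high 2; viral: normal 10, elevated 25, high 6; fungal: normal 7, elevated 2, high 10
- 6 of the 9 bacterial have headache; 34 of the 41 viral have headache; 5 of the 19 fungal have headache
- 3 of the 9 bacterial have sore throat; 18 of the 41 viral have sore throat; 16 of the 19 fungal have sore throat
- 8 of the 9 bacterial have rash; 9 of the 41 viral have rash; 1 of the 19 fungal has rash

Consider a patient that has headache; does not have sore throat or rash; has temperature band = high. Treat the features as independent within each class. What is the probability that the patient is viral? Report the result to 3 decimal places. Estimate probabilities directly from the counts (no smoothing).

bacterial: (9/69) × (2/9) × (6/9) × (6/9) × (1/9) ≈ 0.00143138
viral: (41/69) × (6/41) × (34/41) × (23/41) × (32/41) ≈ 0.0315724
fungal: (19/69) × (10/19) × (5/19) × (3/19) × (18/19) ≈ 0.00570498
P(viral | x) = 0.0315724 / 0.03870876 ≈ 0.816

0.816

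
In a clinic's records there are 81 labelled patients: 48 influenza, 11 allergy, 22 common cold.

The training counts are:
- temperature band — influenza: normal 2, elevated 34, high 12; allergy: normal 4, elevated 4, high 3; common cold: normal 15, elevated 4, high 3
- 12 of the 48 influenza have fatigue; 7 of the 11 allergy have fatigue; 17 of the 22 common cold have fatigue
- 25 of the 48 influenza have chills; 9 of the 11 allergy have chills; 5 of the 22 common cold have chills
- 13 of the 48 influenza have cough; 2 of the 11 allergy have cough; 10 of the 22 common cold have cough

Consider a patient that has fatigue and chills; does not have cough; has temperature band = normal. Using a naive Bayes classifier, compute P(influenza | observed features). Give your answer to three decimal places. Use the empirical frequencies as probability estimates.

influenza: (48/81) × (2/48) × (12/48) × (25/48) × (35/48) ≈ 0.00234429
allergy: (11/81) × (4/11) × (7/11) × (9/11) × (9/11) ≈ 0.0210368
common cold: (22/81) × (15/22) × (17/22) × (5/22) × (12/22) ≈ 0.0177394
P(influenza | x) = 0.00234429 / 0.04112049 ≈ 0.057

0.057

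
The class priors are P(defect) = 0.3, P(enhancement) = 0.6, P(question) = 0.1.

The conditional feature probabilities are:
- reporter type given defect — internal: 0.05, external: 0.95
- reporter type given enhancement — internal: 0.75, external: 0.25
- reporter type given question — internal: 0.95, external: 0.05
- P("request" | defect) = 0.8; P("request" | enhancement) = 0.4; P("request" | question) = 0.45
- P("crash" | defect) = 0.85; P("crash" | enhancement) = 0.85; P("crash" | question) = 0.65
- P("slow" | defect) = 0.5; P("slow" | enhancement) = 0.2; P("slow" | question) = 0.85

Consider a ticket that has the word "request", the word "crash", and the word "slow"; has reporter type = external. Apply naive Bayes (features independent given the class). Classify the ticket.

defect

defect: 0.3 × 0.95 × 0.8 × 0.85 × 0.5 = 0.0969
enhancement: 0.6 × 0.25 × 0.4 × 0.85 × 0.2 = 0.0102
question: 0.1 × 0.05 × 0.45 × 0.65 × 0.85 = 0.001243125
Highest score → defect.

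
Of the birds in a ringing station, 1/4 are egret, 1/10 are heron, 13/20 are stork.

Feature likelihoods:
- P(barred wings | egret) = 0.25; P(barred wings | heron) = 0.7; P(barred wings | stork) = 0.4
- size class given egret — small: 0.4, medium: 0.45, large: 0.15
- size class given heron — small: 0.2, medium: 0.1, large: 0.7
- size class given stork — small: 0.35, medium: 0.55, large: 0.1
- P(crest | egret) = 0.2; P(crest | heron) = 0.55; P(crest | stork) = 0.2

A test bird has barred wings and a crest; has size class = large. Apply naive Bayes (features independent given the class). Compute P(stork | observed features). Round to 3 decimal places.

egret: 0.25 × 0.25 × 0.15 × 0.2 = 0.001875
heron: 0.1 × 0.7 × 0.7 × 0.55 = 0.02695
stork: 0.65 × 0.4 × 0.1 × 0.2 = 0.0052
P(stork | x) = 0.0052 / 0.034025 ≈ 0.153

0.153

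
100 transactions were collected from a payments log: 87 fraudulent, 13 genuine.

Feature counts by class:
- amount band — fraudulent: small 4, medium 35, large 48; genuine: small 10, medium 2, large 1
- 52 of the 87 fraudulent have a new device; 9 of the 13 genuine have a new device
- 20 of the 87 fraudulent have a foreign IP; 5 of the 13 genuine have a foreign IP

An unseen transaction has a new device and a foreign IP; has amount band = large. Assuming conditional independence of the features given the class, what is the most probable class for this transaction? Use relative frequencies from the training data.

fraudulent

fraudulent: (87/100) × (48/87) × (52/87) × (20/87) ≈ 0.0659532
genuine: (13/100) × (1/13) × (9/13) × (5/13) ≈ 0.00266272
Highest score → fraudulent.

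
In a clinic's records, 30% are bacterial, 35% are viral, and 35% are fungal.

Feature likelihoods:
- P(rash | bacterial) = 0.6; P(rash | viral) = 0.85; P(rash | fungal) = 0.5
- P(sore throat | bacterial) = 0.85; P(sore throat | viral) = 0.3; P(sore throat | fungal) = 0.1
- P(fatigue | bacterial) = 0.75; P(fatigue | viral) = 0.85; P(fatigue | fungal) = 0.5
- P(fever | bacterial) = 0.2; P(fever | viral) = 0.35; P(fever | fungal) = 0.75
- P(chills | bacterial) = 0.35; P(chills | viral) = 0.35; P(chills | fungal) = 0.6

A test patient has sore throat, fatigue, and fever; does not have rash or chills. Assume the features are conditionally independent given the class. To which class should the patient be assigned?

bacterial: 0.3 × (1−0.6) × 0.85 × 0.75 × 0.2 × (1−0.35) = 0.009945
viral: 0.35 × (1−0.85) × 0.3 × 0.85 × 0.35 × (1−0.35) = 0.00304565625
fungal: 0.35 × (1−0.5) × 0.1 × 0.5 × 0.75 × (1−0.6) = 0.002625
Highest score → bacterial.

bacterial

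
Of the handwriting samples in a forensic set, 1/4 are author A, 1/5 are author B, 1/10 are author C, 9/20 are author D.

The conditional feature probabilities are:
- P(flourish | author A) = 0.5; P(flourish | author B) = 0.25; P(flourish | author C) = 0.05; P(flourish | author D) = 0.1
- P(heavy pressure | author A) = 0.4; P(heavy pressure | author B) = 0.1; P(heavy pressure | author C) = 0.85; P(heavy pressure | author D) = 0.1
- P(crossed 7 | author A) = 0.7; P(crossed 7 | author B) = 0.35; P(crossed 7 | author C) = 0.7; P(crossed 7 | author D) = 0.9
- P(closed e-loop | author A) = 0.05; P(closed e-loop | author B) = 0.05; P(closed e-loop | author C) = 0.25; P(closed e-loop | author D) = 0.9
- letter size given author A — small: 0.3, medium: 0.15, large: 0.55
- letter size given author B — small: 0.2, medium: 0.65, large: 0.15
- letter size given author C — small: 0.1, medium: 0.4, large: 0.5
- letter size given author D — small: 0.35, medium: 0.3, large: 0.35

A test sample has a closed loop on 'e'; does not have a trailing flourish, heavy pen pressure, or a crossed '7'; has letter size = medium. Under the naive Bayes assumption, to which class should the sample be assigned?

author D

author A: 0.25 × (1−0.5) × (1−0.4) × (1−0.7) × 0.05 × 0.15 = 0.00016875
author B: 0.2 × (1−0.25) × (1−0.1) × (1−0.35) × 0.05 × 0.65 = 0.002851875
author C: 0.1 × (1−0.05) × (1−0.85) × (1−0.7) × 0.25 × 0.4 = 0.0004275
author D: 0.45 × (1−0.1) × (1−0.1) × (1−0.9) × 0.9 × 0.3 = 0.0098415
Highest score → author D.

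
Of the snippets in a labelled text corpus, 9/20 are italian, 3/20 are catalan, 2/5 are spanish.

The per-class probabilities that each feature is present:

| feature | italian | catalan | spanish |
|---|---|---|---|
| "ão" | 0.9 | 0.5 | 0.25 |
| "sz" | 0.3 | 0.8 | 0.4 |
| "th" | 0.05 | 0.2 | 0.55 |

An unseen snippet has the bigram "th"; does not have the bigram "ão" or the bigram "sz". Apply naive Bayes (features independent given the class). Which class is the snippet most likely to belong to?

spanish

italian: 0.45 × (1−0.9) × (1−0.3) × 0.05 = 0.001575
catalan: 0.15 × (1−0.5) × (1−0.8) × 0.2 = 0.003
spanish: 0.4 × (1−0.25) × (1−0.4) × 0.55 = 0.099
Highest score → spanish.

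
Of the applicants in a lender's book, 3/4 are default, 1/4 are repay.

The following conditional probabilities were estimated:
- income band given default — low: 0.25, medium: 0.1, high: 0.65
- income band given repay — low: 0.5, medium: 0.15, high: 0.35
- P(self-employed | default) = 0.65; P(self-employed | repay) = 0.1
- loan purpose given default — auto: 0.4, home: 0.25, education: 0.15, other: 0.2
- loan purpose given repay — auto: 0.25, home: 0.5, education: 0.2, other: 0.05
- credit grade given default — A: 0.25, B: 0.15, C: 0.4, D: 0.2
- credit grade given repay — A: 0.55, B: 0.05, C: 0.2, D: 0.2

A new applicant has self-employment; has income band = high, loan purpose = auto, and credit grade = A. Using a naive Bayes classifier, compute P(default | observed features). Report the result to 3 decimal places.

0.963

default: 0.75 × 0.65 × 0.65 × 0.4 × 0.25 = 0.0316875
repay: 0.25 × 0.35 × 0.1 × 0.25 × 0.55 = 0.001203125
P(default | x) = 0.0316875 / 0.032890625 ≈ 0.963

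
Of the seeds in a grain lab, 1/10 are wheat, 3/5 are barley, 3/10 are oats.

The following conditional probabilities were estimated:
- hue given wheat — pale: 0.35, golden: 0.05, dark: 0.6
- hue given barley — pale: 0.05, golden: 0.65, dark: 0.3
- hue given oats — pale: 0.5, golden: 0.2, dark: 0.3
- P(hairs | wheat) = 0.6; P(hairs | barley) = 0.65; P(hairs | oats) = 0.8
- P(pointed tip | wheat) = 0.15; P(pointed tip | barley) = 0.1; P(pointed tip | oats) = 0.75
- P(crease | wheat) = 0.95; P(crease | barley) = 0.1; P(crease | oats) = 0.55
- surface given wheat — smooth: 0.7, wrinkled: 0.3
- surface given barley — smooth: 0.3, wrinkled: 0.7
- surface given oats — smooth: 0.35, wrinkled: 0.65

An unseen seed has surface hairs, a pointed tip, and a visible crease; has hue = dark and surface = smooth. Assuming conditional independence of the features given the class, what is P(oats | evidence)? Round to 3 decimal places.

wheat: 0.1 × 0.6 × 0.6 × 0.15 × 0.95 × 0.7 = 0.003591
barley: 0.6 × 0.3 × 0.65 × 0.1 × 0.1 × 0.3 = 0.000351
oats: 0.3 × 0.3 × 0.8 × 0.75 × 0.55 × 0.35 = 0.010395
P(oats | x) = 0.010395 / 0.014337 ≈ 0.725

0.725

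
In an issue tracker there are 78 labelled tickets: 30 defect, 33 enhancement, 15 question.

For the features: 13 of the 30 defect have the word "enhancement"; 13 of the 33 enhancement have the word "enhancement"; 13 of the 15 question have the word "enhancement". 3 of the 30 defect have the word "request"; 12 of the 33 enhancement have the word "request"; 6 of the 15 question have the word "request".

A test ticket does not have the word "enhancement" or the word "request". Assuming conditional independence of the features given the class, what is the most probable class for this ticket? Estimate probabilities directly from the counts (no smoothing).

defect: (30/78) × (17/30) × (27/30) ≈ 0.196154
enhancement: (33/78) × (20/33) × (21/33) ≈ 0.16317
question: (15/78) × (2/15) × (9/15) ≈ 0.0153846
Highest score → defect.

defect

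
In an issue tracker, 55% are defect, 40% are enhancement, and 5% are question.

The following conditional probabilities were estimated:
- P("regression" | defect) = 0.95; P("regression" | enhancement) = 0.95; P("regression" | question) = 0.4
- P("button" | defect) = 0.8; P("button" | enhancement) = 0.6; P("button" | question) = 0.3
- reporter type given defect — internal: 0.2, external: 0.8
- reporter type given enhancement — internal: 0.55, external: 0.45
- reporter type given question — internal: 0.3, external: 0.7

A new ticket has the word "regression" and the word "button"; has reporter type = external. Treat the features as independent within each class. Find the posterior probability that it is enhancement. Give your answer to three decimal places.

0.233

defect: 0.55 × 0.95 × 0.8 × 0.8 = 0.3344
enhancement: 0.4 × 0.95 × 0.6 × 0.45 = 0.1026
question: 0.05 × 0.4 × 0.3 × 0.7 = 0.0042
P(enhancement | x) = 0.1026 / 0.4412 ≈ 0.233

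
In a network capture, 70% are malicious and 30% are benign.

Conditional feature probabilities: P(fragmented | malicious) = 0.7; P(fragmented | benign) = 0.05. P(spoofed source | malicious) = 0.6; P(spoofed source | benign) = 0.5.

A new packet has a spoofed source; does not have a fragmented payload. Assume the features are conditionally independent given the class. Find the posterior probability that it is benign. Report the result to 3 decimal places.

malicious: 0.7 × (1−0.7) × 0.6 = 0.126
benign: 0.3 × (1−0.05) × 0.5 = 0.1425
P(benign | x) = 0.1425 / 0.2685 ≈ 0.531

0.531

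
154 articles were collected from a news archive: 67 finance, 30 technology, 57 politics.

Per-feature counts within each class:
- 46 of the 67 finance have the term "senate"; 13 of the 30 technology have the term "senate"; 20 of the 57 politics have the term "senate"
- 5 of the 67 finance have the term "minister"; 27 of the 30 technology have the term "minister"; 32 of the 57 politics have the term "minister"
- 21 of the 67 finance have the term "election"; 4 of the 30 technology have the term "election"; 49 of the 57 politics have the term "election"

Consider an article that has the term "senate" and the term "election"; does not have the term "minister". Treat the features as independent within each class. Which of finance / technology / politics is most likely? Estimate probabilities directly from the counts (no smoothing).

finance: (67/154) × (46/67) × (62/67) × (21/67) ≈ 0.086636
technology: (30/154) × (13/30) × (3/30) × (4/30) ≈ 0.00112554
politics: (57/154) × (20/57) × (25/57) × (49/57) ≈ 0.0489661
Highest score → finance.

finance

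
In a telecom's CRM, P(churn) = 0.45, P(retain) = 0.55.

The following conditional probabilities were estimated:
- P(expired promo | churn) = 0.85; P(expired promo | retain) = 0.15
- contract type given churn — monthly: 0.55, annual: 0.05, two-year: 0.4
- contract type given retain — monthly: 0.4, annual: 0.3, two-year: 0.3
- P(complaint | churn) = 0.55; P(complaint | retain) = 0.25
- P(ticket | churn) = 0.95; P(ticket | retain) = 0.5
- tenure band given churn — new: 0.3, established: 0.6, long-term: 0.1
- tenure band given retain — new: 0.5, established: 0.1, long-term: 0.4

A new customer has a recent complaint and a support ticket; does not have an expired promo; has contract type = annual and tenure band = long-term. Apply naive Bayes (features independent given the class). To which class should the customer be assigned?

churn: 0.45 × (1−0.85) × 0.05 × 0.55 × 0.95 × 0.1 = 0.00017634375
retain: 0.55 × (1−0.15) × 0.3 × 0.25 × 0.5 × 0.4 = 0.0070125
Highest score → retain.

retain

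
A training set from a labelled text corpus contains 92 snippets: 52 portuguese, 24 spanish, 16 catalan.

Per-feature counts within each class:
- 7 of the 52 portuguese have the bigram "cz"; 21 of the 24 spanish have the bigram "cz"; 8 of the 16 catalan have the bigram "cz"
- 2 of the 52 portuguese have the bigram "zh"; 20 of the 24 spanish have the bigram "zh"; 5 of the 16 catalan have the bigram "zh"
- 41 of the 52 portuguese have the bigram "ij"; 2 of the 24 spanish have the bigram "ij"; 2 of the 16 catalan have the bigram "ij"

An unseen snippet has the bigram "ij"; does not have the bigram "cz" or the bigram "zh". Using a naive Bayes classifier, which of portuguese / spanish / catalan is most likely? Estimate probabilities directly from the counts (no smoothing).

portuguese: (52/92) × (45/52) × (50/52) × (41/52) ≈ 0.370827
spanish: (24/92) × (3/24) × (4/24) × (2/24) ≈ 0.000452899
catalan: (16/92) × (8/16) × (11/16) × (2/16) ≈ 0.00747283
Highest score → portuguese.

portuguese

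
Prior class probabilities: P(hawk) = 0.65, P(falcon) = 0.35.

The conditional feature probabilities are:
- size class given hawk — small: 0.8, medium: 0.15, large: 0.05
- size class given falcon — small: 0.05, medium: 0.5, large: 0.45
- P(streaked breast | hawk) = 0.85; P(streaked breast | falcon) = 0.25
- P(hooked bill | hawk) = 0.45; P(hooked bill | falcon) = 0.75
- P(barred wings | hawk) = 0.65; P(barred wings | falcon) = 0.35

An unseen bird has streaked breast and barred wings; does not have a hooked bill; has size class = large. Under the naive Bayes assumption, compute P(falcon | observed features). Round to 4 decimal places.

hawk: 0.65 × 0.05 × 0.85 × (1−0.45) × 0.65 = 0.0098759375
falcon: 0.35 × 0.45 × 0.25 × (1−0.75) × 0.35 = 0.0034453125
P(falcon | x) = 0.0034453125 / 0.01332125 ≈ 0.2586

0.2586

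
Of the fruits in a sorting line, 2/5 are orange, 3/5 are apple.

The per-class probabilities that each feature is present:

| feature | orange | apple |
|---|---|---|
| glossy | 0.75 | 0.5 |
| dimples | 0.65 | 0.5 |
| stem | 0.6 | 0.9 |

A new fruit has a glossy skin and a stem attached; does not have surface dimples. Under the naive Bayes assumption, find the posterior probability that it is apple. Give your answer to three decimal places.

orange: 0.4 × 0.75 × (1−0.65) × 0.6 = 0.063
apple: 0.6 × 0.5 × (1−0.5) × 0.9 = 0.135
P(apple | x) = 0.135 / 0.198 ≈ 0.682

0.682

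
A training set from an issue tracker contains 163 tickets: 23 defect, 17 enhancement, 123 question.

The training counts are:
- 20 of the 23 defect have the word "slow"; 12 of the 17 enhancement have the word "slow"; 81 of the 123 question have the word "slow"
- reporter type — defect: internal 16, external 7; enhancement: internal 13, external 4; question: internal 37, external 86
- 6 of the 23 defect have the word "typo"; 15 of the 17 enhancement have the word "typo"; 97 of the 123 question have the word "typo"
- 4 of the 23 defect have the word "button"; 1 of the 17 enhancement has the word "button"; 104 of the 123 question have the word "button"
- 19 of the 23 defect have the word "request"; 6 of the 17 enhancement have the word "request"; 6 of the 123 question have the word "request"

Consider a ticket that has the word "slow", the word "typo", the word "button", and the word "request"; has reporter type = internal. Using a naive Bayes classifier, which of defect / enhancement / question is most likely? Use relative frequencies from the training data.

question

defect: (23/163) × (20/23) × (16/23) × (6/23) × (4/23) × (19/23) ≈ 0.00319901
enhancement: (17/163) × (12/17) × (13/17) × (15/17) × (1/17) × (6/17) ≈ 0.0010313
question: (123/163) × (81/123) × (37/123) × (97/123) × (104/123) × (6/123) ≈ 0.00486222
Highest score → question.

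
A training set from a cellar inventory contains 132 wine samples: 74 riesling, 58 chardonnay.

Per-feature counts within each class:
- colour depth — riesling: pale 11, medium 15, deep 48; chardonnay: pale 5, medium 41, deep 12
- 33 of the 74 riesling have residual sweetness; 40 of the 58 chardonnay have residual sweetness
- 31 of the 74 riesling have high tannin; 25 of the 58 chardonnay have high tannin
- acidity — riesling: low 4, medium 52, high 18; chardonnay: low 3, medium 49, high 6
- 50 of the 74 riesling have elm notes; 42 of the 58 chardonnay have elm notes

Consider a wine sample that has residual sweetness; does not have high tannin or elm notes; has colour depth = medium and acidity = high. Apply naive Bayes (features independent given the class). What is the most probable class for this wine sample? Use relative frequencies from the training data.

chardonnay

riesling: (74/132) × (15/74) × (33/74) × (43/74) × (18/74) × (24/74) ≈ 0.00232304
chardonnay: (58/132) × (41/58) × (40/58) × (33/58) × (6/58) × (16/58) ≈ 0.00347811
Highest score → chardonnay.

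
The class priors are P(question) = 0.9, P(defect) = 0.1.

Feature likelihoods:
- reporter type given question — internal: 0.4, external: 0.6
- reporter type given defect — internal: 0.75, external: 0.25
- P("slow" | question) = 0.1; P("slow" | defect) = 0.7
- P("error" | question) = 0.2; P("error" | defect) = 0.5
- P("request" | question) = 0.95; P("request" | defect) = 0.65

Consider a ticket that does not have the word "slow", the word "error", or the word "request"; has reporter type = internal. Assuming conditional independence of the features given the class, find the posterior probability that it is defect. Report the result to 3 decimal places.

question: 0.9 × 0.4 × (1−0.1) × (1−0.2) × (1−0.95) = 0.01296
defect: 0.1 × 0.75 × (1−0.7) × (1−0.5) × (1−0.65) = 0.0039375
P(defect | x) = 0.0039375 / 0.0168975 ≈ 0.233

0.233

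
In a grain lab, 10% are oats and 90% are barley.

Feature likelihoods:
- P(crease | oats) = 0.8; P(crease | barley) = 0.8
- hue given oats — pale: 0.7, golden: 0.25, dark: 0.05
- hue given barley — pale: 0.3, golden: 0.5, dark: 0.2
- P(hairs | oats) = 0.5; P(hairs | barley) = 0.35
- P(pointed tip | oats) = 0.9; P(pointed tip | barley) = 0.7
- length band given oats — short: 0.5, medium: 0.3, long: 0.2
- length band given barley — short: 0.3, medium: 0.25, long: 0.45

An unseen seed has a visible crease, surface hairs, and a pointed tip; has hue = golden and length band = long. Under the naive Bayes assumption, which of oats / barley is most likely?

barley

oats: 0.1 × 0.8 × 0.25 × 0.5 × 0.9 × 0.2 = 0.0018
barley: 0.9 × 0.8 × 0.5 × 0.35 × 0.7 × 0.45 = 0.03969
Highest score → barley.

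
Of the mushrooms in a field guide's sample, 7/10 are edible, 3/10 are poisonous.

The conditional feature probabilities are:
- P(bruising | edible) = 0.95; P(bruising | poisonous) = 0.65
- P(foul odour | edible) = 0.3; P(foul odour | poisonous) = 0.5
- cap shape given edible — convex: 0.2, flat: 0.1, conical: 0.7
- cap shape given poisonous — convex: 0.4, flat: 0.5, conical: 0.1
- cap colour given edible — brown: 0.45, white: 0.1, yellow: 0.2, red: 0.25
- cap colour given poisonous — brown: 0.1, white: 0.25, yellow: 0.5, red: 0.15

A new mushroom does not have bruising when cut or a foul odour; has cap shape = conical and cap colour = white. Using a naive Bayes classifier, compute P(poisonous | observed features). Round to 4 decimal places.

edible: 0.7 × (1−0.95) × (1−0.3) × 0.7 × 0.1 = 0.001715
poisonous: 0.3 × (1−0.65) × (1−0.5) × 0.1 × 0.25 = 0.0013125
P(poisonous | x) = 0.0013125 / 0.0030275 ≈ 0.4335

0.4335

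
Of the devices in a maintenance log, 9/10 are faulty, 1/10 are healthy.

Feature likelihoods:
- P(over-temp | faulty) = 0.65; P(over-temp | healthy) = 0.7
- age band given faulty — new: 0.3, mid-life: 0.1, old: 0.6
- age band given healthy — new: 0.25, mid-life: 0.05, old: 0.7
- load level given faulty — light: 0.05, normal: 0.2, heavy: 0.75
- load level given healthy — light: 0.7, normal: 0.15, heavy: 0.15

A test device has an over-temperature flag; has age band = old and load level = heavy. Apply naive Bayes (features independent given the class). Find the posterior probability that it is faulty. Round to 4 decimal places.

0.9728

faulty: 0.9 × 0.65 × 0.6 × 0.75 = 0.26325
healthy: 0.1 × 0.7 × 0.7 × 0.15 = 0.00735
P(faulty | x) = 0.26325 / 0.2706 ≈ 0.9728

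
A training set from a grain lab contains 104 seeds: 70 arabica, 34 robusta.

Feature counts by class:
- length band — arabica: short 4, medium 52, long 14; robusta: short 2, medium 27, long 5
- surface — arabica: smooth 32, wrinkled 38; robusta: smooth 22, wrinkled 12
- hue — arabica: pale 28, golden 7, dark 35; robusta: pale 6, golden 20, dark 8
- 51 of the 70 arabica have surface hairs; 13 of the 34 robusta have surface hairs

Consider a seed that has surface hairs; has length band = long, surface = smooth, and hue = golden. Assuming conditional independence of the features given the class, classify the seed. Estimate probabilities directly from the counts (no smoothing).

arabica: (70/104) × (14/70) × (32/70) × (7/70) × (51/70) ≈ 0.00448352
robusta: (34/104) × (5/34) × (22/34) × (20/34) × (13/34) ≈ 0.00699674
Highest score → robusta.

robusta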